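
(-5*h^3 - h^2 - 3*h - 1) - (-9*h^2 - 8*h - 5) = -5*h^3 + 8*h^2 + 5*h + 4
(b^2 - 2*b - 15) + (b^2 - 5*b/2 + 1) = 2*b^2 - 9*b/2 - 14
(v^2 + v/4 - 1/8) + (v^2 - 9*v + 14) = 2*v^2 - 35*v/4 + 111/8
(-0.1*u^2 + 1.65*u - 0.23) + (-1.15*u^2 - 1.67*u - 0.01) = -1.25*u^2 - 0.02*u - 0.24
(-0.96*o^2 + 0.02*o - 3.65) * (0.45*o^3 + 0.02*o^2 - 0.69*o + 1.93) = -0.432*o^5 - 0.0102*o^4 - 0.9797*o^3 - 1.9396*o^2 + 2.5571*o - 7.0445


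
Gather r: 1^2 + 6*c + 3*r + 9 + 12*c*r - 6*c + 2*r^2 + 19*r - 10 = 2*r^2 + r*(12*c + 22)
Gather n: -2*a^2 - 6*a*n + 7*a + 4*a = -2*a^2 - 6*a*n + 11*a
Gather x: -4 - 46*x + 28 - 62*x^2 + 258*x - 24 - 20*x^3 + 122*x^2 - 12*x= -20*x^3 + 60*x^2 + 200*x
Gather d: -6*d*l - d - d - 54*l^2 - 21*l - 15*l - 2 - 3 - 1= d*(-6*l - 2) - 54*l^2 - 36*l - 6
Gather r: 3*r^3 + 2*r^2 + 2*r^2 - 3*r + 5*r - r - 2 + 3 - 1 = 3*r^3 + 4*r^2 + r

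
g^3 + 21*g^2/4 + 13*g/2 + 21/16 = (g + 1/4)*(g + 3/2)*(g + 7/2)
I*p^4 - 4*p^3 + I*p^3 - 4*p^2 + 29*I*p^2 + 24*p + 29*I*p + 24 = (p - 3*I)*(p - I)*(p + 8*I)*(I*p + I)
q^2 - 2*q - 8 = (q - 4)*(q + 2)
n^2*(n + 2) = n^3 + 2*n^2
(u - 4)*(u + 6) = u^2 + 2*u - 24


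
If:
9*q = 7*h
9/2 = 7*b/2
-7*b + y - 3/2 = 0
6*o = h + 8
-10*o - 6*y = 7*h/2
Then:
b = 9/7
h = -458/31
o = -35/31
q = -3206/279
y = 21/2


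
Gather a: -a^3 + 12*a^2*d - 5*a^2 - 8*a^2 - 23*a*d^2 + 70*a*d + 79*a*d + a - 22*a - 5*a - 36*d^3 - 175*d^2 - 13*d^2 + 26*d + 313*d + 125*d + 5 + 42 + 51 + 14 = -a^3 + a^2*(12*d - 13) + a*(-23*d^2 + 149*d - 26) - 36*d^3 - 188*d^2 + 464*d + 112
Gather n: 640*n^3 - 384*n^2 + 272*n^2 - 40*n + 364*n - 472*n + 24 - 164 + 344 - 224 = 640*n^3 - 112*n^2 - 148*n - 20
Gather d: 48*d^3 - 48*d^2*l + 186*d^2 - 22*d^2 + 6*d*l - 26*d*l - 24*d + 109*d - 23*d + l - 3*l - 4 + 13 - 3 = 48*d^3 + d^2*(164 - 48*l) + d*(62 - 20*l) - 2*l + 6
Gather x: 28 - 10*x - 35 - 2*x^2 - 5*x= -2*x^2 - 15*x - 7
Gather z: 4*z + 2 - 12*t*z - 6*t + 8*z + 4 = -6*t + z*(12 - 12*t) + 6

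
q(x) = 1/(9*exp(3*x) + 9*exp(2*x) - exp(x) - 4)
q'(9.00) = 0.00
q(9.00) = 0.00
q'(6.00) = 0.00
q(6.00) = 0.00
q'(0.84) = -0.02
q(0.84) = 0.01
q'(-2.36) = -0.01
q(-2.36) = -0.25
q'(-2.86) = -0.00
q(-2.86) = -0.25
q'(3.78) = -0.00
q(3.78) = 0.00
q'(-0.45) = -7.45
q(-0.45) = 0.74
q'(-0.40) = -3.58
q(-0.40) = 0.48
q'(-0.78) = -2.05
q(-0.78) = -0.59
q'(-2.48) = -0.00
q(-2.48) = -0.25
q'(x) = (-27*exp(3*x) - 18*exp(2*x) + exp(x))/(9*exp(3*x) + 9*exp(2*x) - exp(x) - 4)^2 = (-27*exp(2*x) - 18*exp(x) + 1)*exp(x)/(9*exp(3*x) + 9*exp(2*x) - exp(x) - 4)^2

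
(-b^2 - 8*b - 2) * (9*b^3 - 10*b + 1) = -9*b^5 - 72*b^4 - 8*b^3 + 79*b^2 + 12*b - 2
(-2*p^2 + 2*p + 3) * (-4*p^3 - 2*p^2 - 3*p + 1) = 8*p^5 - 4*p^4 - 10*p^3 - 14*p^2 - 7*p + 3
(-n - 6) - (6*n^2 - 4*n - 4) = -6*n^2 + 3*n - 2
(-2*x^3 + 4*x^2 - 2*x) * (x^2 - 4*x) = -2*x^5 + 12*x^4 - 18*x^3 + 8*x^2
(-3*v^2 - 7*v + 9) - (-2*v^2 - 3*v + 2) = -v^2 - 4*v + 7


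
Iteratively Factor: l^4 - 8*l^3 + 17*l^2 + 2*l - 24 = (l - 3)*(l^3 - 5*l^2 + 2*l + 8) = (l - 4)*(l - 3)*(l^2 - l - 2) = (l - 4)*(l - 3)*(l - 2)*(l + 1)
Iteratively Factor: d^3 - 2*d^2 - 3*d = (d + 1)*(d^2 - 3*d) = d*(d + 1)*(d - 3)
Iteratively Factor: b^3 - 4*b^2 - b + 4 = (b + 1)*(b^2 - 5*b + 4) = (b - 1)*(b + 1)*(b - 4)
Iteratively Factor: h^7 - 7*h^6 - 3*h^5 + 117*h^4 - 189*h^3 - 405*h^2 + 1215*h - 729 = (h - 3)*(h^6 - 4*h^5 - 15*h^4 + 72*h^3 + 27*h^2 - 324*h + 243) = (h - 3)^2*(h^5 - h^4 - 18*h^3 + 18*h^2 + 81*h - 81) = (h - 3)^3*(h^4 + 2*h^3 - 12*h^2 - 18*h + 27) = (h - 3)^3*(h + 3)*(h^3 - h^2 - 9*h + 9) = (h - 3)^4*(h + 3)*(h^2 + 2*h - 3) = (h - 3)^4*(h - 1)*(h + 3)*(h + 3)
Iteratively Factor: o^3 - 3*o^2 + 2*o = (o - 1)*(o^2 - 2*o) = (o - 2)*(o - 1)*(o)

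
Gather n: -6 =-6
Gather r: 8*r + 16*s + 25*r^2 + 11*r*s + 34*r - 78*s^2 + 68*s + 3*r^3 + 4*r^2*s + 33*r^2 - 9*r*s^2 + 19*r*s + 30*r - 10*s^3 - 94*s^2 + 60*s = 3*r^3 + r^2*(4*s + 58) + r*(-9*s^2 + 30*s + 72) - 10*s^3 - 172*s^2 + 144*s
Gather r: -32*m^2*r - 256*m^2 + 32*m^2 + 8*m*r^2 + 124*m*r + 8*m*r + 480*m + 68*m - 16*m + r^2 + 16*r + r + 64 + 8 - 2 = -224*m^2 + 532*m + r^2*(8*m + 1) + r*(-32*m^2 + 132*m + 17) + 70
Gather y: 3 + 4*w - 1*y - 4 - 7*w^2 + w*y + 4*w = -7*w^2 + 8*w + y*(w - 1) - 1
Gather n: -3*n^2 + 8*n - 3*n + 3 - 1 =-3*n^2 + 5*n + 2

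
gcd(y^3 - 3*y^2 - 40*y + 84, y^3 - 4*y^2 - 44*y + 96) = y^2 + 4*y - 12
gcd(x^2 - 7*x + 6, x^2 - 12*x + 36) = x - 6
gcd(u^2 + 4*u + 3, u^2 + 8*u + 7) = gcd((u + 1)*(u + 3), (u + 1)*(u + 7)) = u + 1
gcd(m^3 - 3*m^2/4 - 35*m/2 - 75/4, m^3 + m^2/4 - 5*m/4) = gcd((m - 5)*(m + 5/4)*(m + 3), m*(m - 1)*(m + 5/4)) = m + 5/4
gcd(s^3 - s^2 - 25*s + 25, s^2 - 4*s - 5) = s - 5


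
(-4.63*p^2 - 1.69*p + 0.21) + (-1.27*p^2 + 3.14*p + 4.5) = -5.9*p^2 + 1.45*p + 4.71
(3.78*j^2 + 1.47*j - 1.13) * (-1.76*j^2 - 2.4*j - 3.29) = -6.6528*j^4 - 11.6592*j^3 - 13.9754*j^2 - 2.1243*j + 3.7177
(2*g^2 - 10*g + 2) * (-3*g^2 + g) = -6*g^4 + 32*g^3 - 16*g^2 + 2*g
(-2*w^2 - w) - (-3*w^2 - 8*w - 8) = w^2 + 7*w + 8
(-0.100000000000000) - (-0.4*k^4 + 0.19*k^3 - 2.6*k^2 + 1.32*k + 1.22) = 0.4*k^4 - 0.19*k^3 + 2.6*k^2 - 1.32*k - 1.32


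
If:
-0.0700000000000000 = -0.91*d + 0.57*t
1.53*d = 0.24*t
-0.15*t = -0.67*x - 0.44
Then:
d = -0.03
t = -0.16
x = -0.69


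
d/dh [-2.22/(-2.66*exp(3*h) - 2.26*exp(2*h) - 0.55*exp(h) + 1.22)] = (-17.7156*exp(2*h) - 10.0344*exp(h) - 1.221)*exp(h)/(2.66*exp(3*h) + 2.26*exp(2*h) + 0.55*exp(h) - 1.22)^2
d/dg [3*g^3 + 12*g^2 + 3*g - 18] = 9*g^2 + 24*g + 3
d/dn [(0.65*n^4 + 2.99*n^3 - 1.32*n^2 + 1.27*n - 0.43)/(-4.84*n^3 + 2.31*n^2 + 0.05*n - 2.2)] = (-3.146*n^6 + 3.003*n^5 + 0.615600000000001*n^4 + 6.8726*n^3 - 28.9773*n^2 + 7.7946*n - 2.7725)/(23.4256*n^6 - 22.3608*n^5 + 4.8521*n^4 + 21.527*n^3 - 10.1615*n^2 - 0.22*n + 4.84)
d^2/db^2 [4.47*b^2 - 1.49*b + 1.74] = 8.94000000000000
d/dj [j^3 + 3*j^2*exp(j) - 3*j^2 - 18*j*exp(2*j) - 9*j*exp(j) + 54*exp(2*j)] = 3*j^2*exp(j) + 3*j^2 - 36*j*exp(2*j) - 3*j*exp(j) - 6*j + 90*exp(2*j) - 9*exp(j)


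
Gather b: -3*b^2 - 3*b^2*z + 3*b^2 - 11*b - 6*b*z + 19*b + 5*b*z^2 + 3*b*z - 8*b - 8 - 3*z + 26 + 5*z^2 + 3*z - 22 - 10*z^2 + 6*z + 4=-3*b^2*z + b*(5*z^2 - 3*z) - 5*z^2 + 6*z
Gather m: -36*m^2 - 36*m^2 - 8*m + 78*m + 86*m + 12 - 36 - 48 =-72*m^2 + 156*m - 72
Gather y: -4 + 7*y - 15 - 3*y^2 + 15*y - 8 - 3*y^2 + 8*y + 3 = -6*y^2 + 30*y - 24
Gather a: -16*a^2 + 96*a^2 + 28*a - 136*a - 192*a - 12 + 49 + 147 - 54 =80*a^2 - 300*a + 130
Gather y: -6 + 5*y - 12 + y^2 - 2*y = y^2 + 3*y - 18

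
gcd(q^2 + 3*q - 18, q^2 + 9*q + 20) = 1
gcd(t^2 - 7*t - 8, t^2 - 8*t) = t - 8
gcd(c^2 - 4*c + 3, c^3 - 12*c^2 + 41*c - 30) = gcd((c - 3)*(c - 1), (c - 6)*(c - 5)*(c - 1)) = c - 1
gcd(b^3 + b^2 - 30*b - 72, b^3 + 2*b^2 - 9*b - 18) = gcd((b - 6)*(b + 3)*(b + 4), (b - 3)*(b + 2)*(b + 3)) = b + 3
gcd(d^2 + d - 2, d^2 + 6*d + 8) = d + 2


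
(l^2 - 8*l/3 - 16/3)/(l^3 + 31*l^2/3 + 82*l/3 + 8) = (3*l^2 - 8*l - 16)/(3*l^3 + 31*l^2 + 82*l + 24)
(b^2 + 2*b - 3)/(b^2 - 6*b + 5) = (b + 3)/(b - 5)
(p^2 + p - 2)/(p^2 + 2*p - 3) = (p + 2)/(p + 3)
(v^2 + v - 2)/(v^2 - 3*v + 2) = (v + 2)/(v - 2)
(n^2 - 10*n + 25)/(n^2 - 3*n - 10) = (n - 5)/(n + 2)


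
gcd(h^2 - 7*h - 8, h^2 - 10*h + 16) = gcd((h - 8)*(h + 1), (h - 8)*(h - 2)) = h - 8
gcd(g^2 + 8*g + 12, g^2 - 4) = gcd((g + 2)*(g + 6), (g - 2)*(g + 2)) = g + 2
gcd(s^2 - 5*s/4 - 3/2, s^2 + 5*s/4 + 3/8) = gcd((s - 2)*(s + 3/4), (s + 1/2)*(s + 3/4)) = s + 3/4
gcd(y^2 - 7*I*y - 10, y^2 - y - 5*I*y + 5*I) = y - 5*I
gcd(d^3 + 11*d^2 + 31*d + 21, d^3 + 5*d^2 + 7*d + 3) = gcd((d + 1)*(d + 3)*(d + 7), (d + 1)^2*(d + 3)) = d^2 + 4*d + 3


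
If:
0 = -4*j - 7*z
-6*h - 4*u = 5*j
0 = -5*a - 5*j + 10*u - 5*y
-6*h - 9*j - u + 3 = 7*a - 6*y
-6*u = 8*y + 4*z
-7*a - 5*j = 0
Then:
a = 33/37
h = 449/370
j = -231/185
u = -48/185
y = -6/37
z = 132/185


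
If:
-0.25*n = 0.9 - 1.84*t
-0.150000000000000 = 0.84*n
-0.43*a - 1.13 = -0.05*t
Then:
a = -2.57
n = -0.18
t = 0.46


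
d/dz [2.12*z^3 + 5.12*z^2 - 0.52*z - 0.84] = 6.36*z^2 + 10.24*z - 0.52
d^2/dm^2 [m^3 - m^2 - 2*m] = 6*m - 2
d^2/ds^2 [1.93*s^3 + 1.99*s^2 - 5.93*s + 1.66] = 11.58*s + 3.98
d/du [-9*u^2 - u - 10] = -18*u - 1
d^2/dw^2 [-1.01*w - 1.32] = 0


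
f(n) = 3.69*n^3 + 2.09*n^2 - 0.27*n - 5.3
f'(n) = 11.07*n^2 + 4.18*n - 0.27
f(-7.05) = -1192.50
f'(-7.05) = 520.47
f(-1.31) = -9.66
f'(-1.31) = 13.25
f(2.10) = 37.52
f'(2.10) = 57.33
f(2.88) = 99.40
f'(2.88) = 103.59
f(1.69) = 18.02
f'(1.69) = 38.41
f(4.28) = 321.14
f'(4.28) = 220.41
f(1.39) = 8.27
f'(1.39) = 26.93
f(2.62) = 74.70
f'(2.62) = 86.67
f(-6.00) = -725.48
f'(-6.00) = 373.17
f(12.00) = 6668.74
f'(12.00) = 1643.97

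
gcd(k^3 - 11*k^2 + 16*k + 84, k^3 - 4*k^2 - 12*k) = k^2 - 4*k - 12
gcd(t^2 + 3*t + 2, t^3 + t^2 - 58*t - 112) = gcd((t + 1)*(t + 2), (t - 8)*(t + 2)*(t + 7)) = t + 2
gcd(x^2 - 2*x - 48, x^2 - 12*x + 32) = x - 8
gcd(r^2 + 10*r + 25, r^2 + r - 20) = r + 5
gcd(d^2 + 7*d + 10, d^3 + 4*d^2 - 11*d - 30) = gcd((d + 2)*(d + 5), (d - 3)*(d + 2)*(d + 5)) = d^2 + 7*d + 10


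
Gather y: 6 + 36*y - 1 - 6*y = 30*y + 5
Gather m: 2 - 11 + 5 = -4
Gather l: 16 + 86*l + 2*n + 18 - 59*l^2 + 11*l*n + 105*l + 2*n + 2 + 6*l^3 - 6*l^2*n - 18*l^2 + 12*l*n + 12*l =6*l^3 + l^2*(-6*n - 77) + l*(23*n + 203) + 4*n + 36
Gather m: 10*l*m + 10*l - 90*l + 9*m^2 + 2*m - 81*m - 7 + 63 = -80*l + 9*m^2 + m*(10*l - 79) + 56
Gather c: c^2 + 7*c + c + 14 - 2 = c^2 + 8*c + 12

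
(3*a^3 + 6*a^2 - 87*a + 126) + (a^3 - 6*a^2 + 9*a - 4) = 4*a^3 - 78*a + 122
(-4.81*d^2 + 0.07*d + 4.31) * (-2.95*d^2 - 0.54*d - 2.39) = 14.1895*d^4 + 2.3909*d^3 - 1.2564*d^2 - 2.4947*d - 10.3009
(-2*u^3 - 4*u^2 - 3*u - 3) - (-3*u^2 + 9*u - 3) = -2*u^3 - u^2 - 12*u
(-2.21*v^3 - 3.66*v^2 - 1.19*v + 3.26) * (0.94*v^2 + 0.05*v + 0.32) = -2.0774*v^5 - 3.5509*v^4 - 2.0088*v^3 + 1.8337*v^2 - 0.2178*v + 1.0432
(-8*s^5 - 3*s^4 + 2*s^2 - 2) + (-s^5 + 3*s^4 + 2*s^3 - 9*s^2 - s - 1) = -9*s^5 + 2*s^3 - 7*s^2 - s - 3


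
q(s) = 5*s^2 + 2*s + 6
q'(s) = 10*s + 2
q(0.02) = 6.04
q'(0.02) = 2.20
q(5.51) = 168.82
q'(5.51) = 57.10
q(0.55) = 8.61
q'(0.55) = 7.50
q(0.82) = 11.00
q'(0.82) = 10.20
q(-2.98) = 44.44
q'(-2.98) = -27.80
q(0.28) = 6.95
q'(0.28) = 4.80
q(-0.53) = 6.34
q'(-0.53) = -3.30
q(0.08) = 6.19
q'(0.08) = 2.80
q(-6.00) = 174.00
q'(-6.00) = -58.00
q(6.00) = 198.00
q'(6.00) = 62.00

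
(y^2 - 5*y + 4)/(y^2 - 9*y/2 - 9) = 2*(-y^2 + 5*y - 4)/(-2*y^2 + 9*y + 18)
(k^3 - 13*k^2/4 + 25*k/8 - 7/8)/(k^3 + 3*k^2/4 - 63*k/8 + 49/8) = (2*k - 1)/(2*k + 7)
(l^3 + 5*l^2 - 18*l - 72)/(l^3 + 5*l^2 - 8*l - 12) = (l^2 - l - 12)/(l^2 - l - 2)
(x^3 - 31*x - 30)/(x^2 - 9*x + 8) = (x^3 - 31*x - 30)/(x^2 - 9*x + 8)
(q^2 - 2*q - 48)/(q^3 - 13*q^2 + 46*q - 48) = (q + 6)/(q^2 - 5*q + 6)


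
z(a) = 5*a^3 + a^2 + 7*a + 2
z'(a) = 15*a^2 + 2*a + 7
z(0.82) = 11.17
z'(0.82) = 18.73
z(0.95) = 13.84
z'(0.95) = 22.44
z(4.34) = 459.95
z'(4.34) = 298.21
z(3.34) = 222.83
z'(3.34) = 181.01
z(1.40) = 27.48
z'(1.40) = 39.20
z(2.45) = 98.68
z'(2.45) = 101.94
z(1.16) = 19.27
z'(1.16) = 29.50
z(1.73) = 42.99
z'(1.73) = 55.35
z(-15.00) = -16753.00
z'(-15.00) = 3352.00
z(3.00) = 167.00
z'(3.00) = 148.00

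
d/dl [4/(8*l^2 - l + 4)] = 4*(1 - 16*l)/(8*l^2 - l + 4)^2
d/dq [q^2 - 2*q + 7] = 2*q - 2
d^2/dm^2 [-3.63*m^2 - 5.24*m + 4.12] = -7.26000000000000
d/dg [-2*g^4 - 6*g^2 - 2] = -8*g^3 - 12*g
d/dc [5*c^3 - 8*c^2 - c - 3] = 15*c^2 - 16*c - 1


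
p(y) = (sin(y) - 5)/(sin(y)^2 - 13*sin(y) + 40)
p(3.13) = -0.13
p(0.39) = -0.13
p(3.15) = -0.12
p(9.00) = -0.13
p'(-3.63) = 0.02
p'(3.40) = 0.01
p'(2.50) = 0.01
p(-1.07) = -0.11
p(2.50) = -0.14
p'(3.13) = 0.02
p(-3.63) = -0.13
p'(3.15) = 0.02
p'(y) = (-2*sin(y)*cos(y) + 13*cos(y))*(sin(y) - 5)/(sin(y)^2 - 13*sin(y) + 40)^2 + cos(y)/(sin(y)^2 - 13*sin(y) + 40)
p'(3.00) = 0.02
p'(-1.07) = -0.01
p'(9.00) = 0.02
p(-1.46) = -0.11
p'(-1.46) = -0.00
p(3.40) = -0.12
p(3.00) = -0.13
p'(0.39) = -0.02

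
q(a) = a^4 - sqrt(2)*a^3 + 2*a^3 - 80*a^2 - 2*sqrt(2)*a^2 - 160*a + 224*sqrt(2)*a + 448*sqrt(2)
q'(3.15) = -222.57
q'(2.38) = -173.60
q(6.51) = 101.64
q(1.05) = 708.77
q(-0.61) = 507.11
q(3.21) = 408.92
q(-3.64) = -887.27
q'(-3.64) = 590.14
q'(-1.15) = 343.53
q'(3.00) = -216.37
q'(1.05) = -10.59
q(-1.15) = 344.58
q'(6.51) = 256.41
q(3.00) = 455.28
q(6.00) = 14.98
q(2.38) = 577.52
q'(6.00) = 90.11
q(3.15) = 422.34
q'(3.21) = -224.56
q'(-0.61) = 257.58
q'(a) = 4*a^3 - 3*sqrt(2)*a^2 + 6*a^2 - 160*a - 4*sqrt(2)*a - 160 + 224*sqrt(2)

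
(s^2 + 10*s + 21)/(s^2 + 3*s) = (s + 7)/s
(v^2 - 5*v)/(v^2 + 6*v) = (v - 5)/(v + 6)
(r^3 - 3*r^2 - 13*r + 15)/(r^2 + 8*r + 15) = (r^2 - 6*r + 5)/(r + 5)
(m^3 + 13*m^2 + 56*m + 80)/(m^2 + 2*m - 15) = (m^2 + 8*m + 16)/(m - 3)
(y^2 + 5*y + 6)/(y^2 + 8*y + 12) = (y + 3)/(y + 6)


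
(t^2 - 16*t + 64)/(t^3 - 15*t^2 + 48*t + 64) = 1/(t + 1)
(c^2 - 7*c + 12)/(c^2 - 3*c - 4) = (c - 3)/(c + 1)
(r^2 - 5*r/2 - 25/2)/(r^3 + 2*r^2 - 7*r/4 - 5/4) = 2*(r - 5)/(2*r^2 - r - 1)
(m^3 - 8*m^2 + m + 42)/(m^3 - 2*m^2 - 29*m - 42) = (m - 3)/(m + 3)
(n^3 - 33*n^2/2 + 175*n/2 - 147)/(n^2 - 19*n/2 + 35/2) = (2*n^2 - 19*n + 42)/(2*n - 5)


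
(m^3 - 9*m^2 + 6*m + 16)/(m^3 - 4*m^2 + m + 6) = (m - 8)/(m - 3)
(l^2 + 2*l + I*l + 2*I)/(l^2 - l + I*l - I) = (l + 2)/(l - 1)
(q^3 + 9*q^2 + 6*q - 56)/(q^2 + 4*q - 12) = (q^2 + 11*q + 28)/(q + 6)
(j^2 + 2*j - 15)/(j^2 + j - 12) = (j + 5)/(j + 4)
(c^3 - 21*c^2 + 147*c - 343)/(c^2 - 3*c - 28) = (c^2 - 14*c + 49)/(c + 4)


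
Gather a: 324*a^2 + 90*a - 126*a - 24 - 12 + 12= 324*a^2 - 36*a - 24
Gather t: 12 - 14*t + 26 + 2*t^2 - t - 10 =2*t^2 - 15*t + 28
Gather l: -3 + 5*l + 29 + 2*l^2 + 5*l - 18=2*l^2 + 10*l + 8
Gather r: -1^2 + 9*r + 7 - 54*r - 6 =-45*r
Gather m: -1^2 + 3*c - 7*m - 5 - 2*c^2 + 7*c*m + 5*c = -2*c^2 + 8*c + m*(7*c - 7) - 6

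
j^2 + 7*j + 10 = (j + 2)*(j + 5)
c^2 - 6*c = c*(c - 6)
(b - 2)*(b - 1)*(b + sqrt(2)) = b^3 - 3*b^2 + sqrt(2)*b^2 - 3*sqrt(2)*b + 2*b + 2*sqrt(2)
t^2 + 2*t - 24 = (t - 4)*(t + 6)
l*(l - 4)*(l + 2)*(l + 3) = l^4 + l^3 - 14*l^2 - 24*l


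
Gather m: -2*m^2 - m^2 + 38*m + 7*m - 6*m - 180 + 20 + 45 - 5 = -3*m^2 + 39*m - 120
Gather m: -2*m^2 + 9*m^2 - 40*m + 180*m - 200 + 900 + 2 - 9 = 7*m^2 + 140*m + 693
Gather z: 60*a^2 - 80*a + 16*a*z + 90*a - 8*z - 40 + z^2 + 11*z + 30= 60*a^2 + 10*a + z^2 + z*(16*a + 3) - 10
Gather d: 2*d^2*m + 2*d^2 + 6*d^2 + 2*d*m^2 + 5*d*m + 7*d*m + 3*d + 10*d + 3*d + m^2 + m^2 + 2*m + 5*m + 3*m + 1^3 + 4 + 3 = d^2*(2*m + 8) + d*(2*m^2 + 12*m + 16) + 2*m^2 + 10*m + 8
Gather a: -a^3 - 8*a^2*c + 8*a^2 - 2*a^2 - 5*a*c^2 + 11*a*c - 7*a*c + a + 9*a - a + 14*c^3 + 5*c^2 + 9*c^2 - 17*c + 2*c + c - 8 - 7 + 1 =-a^3 + a^2*(6 - 8*c) + a*(-5*c^2 + 4*c + 9) + 14*c^3 + 14*c^2 - 14*c - 14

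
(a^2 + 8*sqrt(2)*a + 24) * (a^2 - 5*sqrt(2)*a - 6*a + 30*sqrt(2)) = a^4 - 6*a^3 + 3*sqrt(2)*a^3 - 56*a^2 - 18*sqrt(2)*a^2 - 120*sqrt(2)*a + 336*a + 720*sqrt(2)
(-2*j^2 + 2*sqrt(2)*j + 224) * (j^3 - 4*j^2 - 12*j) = -2*j^5 + 2*sqrt(2)*j^4 + 8*j^4 - 8*sqrt(2)*j^3 + 248*j^3 - 896*j^2 - 24*sqrt(2)*j^2 - 2688*j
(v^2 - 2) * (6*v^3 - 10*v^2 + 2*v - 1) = 6*v^5 - 10*v^4 - 10*v^3 + 19*v^2 - 4*v + 2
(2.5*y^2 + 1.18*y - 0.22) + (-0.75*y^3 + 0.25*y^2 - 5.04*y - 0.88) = -0.75*y^3 + 2.75*y^2 - 3.86*y - 1.1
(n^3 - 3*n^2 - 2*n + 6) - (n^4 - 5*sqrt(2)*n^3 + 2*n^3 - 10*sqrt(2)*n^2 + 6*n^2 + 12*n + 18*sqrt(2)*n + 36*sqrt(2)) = -n^4 - n^3 + 5*sqrt(2)*n^3 - 9*n^2 + 10*sqrt(2)*n^2 - 18*sqrt(2)*n - 14*n - 36*sqrt(2) + 6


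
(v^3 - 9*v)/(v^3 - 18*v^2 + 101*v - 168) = v*(v + 3)/(v^2 - 15*v + 56)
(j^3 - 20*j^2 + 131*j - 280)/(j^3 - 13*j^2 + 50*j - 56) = (j^2 - 13*j + 40)/(j^2 - 6*j + 8)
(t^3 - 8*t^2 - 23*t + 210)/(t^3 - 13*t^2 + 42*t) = (t + 5)/t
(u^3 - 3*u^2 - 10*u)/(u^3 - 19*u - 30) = u/(u + 3)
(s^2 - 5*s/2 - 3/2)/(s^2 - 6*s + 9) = (s + 1/2)/(s - 3)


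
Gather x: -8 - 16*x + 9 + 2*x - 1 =-14*x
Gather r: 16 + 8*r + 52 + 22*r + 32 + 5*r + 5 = 35*r + 105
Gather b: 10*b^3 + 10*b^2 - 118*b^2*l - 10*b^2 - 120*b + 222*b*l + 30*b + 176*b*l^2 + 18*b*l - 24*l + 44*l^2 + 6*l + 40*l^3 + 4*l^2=10*b^3 - 118*b^2*l + b*(176*l^2 + 240*l - 90) + 40*l^3 + 48*l^2 - 18*l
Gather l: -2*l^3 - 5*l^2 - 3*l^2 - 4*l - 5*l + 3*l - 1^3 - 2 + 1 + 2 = -2*l^3 - 8*l^2 - 6*l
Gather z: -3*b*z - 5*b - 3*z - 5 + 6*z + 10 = -5*b + z*(3 - 3*b) + 5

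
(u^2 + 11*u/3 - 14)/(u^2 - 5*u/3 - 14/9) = 3*(u + 6)/(3*u + 2)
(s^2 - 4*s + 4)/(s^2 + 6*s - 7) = (s^2 - 4*s + 4)/(s^2 + 6*s - 7)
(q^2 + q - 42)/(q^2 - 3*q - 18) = (q + 7)/(q + 3)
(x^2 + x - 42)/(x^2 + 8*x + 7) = (x - 6)/(x + 1)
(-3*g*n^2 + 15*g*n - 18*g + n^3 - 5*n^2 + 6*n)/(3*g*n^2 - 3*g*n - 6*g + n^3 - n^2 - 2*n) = (-3*g*n + 9*g + n^2 - 3*n)/(3*g*n + 3*g + n^2 + n)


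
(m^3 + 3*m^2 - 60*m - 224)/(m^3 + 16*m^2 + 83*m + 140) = (m - 8)/(m + 5)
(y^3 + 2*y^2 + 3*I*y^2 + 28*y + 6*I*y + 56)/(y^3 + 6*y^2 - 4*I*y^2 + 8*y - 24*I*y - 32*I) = (y + 7*I)/(y + 4)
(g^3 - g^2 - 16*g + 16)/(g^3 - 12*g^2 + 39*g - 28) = (g + 4)/(g - 7)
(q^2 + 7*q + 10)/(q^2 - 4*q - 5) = (q^2 + 7*q + 10)/(q^2 - 4*q - 5)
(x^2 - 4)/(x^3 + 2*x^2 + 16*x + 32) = (x - 2)/(x^2 + 16)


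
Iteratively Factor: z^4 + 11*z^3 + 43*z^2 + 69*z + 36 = (z + 1)*(z^3 + 10*z^2 + 33*z + 36) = (z + 1)*(z + 3)*(z^2 + 7*z + 12) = (z + 1)*(z + 3)*(z + 4)*(z + 3)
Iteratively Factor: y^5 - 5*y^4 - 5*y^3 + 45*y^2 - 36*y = (y)*(y^4 - 5*y^3 - 5*y^2 + 45*y - 36) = y*(y - 4)*(y^3 - y^2 - 9*y + 9) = y*(y - 4)*(y - 3)*(y^2 + 2*y - 3) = y*(y - 4)*(y - 3)*(y - 1)*(y + 3)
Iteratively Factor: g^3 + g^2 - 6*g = (g - 2)*(g^2 + 3*g) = (g - 2)*(g + 3)*(g)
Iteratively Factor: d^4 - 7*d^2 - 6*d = (d)*(d^3 - 7*d - 6) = d*(d + 2)*(d^2 - 2*d - 3) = d*(d - 3)*(d + 2)*(d + 1)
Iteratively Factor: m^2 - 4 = (m + 2)*(m - 2)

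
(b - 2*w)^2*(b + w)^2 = b^4 - 2*b^3*w - 3*b^2*w^2 + 4*b*w^3 + 4*w^4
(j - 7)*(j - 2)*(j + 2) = j^3 - 7*j^2 - 4*j + 28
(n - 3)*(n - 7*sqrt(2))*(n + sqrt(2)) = n^3 - 6*sqrt(2)*n^2 - 3*n^2 - 14*n + 18*sqrt(2)*n + 42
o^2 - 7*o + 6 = (o - 6)*(o - 1)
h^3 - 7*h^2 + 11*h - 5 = (h - 5)*(h - 1)^2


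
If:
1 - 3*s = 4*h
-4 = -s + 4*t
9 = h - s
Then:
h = 4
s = -5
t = -9/4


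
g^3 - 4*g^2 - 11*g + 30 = (g - 5)*(g - 2)*(g + 3)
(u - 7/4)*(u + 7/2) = u^2 + 7*u/4 - 49/8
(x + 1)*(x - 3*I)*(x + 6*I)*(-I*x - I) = -I*x^4 + 3*x^3 - 2*I*x^3 + 6*x^2 - 19*I*x^2 + 3*x - 36*I*x - 18*I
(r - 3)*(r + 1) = r^2 - 2*r - 3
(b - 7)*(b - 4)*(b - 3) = b^3 - 14*b^2 + 61*b - 84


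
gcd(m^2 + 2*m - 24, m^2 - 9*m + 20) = m - 4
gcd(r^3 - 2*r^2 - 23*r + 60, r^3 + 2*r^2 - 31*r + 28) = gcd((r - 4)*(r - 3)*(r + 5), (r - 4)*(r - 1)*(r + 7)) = r - 4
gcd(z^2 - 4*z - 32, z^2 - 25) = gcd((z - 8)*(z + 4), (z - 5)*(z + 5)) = 1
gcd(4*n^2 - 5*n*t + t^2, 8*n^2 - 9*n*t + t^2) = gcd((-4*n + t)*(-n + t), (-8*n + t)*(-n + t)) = -n + t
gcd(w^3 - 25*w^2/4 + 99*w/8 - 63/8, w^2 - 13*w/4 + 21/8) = w^2 - 13*w/4 + 21/8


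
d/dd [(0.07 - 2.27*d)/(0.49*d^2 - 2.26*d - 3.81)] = (1.1123*d^2 - 0.0686*d + 8.8069)/(0.2401*d^4 - 2.2148*d^3 + 1.3738*d^2 + 17.2212*d + 14.5161)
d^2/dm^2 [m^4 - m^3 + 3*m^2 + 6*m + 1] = 12*m^2 - 6*m + 6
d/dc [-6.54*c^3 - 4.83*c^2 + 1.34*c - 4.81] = -19.62*c^2 - 9.66*c + 1.34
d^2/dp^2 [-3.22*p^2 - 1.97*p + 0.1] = -6.44000000000000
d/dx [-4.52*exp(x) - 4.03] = -4.52*exp(x)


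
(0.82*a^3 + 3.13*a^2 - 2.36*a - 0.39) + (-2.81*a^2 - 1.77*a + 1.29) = 0.82*a^3 + 0.32*a^2 - 4.13*a + 0.9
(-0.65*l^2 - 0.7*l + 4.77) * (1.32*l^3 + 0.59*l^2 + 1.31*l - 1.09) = -0.858*l^5 - 1.3075*l^4 + 5.0319*l^3 + 2.6058*l^2 + 7.0117*l - 5.1993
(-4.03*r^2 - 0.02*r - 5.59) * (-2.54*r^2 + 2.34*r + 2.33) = 10.2362*r^4 - 9.3794*r^3 + 4.7619*r^2 - 13.1272*r - 13.0247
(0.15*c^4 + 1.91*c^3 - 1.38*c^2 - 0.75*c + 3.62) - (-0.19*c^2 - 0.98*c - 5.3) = 0.15*c^4 + 1.91*c^3 - 1.19*c^2 + 0.23*c + 8.92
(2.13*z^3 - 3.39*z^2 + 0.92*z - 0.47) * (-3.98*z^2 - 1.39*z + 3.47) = -8.4774*z^5 + 10.5315*z^4 + 8.4416*z^3 - 11.1715*z^2 + 3.8457*z - 1.6309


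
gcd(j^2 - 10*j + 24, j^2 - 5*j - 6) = j - 6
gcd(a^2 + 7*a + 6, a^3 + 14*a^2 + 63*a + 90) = a + 6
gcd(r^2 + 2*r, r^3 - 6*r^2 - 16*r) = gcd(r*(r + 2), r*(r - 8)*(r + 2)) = r^2 + 2*r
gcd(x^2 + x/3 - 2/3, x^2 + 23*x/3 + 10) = 1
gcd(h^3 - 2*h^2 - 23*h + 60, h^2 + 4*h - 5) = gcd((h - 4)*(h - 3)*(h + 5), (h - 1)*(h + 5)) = h + 5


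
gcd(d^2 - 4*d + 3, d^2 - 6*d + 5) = d - 1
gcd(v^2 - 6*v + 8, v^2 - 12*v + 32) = v - 4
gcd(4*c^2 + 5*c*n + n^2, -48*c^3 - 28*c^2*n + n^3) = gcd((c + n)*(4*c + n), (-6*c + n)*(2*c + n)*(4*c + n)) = 4*c + n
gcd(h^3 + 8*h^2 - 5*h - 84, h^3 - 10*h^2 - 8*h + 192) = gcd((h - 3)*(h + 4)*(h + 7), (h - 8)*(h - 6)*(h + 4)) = h + 4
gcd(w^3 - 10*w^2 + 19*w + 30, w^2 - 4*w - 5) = w^2 - 4*w - 5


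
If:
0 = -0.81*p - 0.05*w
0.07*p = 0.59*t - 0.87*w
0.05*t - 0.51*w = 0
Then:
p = 0.00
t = 0.00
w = 0.00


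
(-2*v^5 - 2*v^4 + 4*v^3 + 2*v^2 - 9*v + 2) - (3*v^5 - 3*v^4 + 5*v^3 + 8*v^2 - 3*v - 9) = -5*v^5 + v^4 - v^3 - 6*v^2 - 6*v + 11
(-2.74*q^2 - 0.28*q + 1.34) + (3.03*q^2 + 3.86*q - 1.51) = 0.29*q^2 + 3.58*q - 0.17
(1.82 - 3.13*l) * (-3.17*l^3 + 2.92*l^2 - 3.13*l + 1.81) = 9.9221*l^4 - 14.909*l^3 + 15.1113*l^2 - 11.3619*l + 3.2942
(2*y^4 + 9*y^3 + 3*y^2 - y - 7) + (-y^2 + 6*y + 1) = 2*y^4 + 9*y^3 + 2*y^2 + 5*y - 6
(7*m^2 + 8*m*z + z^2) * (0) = 0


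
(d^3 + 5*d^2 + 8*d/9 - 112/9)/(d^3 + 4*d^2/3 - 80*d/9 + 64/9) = (3*d + 7)/(3*d - 4)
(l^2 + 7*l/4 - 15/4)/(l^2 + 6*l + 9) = (l - 5/4)/(l + 3)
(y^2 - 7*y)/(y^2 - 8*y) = (y - 7)/(y - 8)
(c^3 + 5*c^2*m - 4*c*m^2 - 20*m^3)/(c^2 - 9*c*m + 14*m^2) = (c^2 + 7*c*m + 10*m^2)/(c - 7*m)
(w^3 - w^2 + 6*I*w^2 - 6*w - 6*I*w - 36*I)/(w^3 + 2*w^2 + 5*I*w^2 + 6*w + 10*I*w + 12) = (w - 3)/(w - I)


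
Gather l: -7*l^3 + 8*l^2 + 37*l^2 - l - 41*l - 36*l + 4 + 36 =-7*l^3 + 45*l^2 - 78*l + 40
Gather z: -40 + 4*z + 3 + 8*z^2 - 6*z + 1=8*z^2 - 2*z - 36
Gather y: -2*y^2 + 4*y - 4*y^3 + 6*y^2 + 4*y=-4*y^3 + 4*y^2 + 8*y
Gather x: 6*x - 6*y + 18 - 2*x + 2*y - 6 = 4*x - 4*y + 12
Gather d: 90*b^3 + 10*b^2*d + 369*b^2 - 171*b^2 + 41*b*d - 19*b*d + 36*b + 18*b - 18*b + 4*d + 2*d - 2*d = 90*b^3 + 198*b^2 + 36*b + d*(10*b^2 + 22*b + 4)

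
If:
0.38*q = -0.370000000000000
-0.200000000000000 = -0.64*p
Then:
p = 0.31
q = -0.97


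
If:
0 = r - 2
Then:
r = 2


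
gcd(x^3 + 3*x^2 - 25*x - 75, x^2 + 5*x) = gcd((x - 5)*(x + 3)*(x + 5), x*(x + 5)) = x + 5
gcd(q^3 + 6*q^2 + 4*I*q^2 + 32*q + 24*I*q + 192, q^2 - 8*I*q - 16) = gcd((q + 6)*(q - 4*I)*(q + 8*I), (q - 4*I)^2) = q - 4*I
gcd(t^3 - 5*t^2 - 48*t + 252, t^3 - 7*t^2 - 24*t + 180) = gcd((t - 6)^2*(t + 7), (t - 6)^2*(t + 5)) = t^2 - 12*t + 36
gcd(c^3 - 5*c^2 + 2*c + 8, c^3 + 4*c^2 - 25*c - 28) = c^2 - 3*c - 4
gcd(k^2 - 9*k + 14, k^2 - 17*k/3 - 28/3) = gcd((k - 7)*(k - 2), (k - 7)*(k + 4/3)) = k - 7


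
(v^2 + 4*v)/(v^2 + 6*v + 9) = v*(v + 4)/(v^2 + 6*v + 9)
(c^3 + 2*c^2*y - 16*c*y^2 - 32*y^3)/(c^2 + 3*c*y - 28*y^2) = (c^2 + 6*c*y + 8*y^2)/(c + 7*y)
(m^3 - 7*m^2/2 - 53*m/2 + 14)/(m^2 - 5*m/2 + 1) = (m^2 - 3*m - 28)/(m - 2)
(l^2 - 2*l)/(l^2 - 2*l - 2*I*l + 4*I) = l/(l - 2*I)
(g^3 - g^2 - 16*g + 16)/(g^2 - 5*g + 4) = g + 4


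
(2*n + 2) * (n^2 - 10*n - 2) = 2*n^3 - 18*n^2 - 24*n - 4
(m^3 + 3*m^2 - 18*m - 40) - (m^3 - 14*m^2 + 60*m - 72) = 17*m^2 - 78*m + 32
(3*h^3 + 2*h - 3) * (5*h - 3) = 15*h^4 - 9*h^3 + 10*h^2 - 21*h + 9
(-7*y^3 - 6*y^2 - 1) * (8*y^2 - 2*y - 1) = -56*y^5 - 34*y^4 + 19*y^3 - 2*y^2 + 2*y + 1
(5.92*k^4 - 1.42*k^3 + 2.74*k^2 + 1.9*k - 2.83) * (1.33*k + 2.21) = 7.8736*k^5 + 11.1946*k^4 + 0.506000000000001*k^3 + 8.5824*k^2 + 0.435099999999999*k - 6.2543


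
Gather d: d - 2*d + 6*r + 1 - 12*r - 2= -d - 6*r - 1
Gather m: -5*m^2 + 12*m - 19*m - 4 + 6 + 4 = -5*m^2 - 7*m + 6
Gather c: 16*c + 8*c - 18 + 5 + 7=24*c - 6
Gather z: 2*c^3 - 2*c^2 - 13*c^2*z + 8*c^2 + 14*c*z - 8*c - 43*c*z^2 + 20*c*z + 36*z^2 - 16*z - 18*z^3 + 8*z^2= 2*c^3 + 6*c^2 - 8*c - 18*z^3 + z^2*(44 - 43*c) + z*(-13*c^2 + 34*c - 16)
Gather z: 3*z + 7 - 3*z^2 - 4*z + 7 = -3*z^2 - z + 14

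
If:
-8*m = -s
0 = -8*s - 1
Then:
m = -1/64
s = -1/8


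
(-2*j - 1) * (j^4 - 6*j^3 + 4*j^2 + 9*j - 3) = -2*j^5 + 11*j^4 - 2*j^3 - 22*j^2 - 3*j + 3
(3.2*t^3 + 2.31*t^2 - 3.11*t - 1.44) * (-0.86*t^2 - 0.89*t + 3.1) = -2.752*t^5 - 4.8346*t^4 + 10.5387*t^3 + 11.1673*t^2 - 8.3594*t - 4.464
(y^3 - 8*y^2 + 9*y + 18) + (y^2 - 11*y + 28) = y^3 - 7*y^2 - 2*y + 46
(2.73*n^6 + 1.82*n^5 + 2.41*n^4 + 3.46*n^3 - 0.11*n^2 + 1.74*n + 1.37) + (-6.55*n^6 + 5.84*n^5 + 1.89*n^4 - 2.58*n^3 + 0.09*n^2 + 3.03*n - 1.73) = -3.82*n^6 + 7.66*n^5 + 4.3*n^4 + 0.88*n^3 - 0.02*n^2 + 4.77*n - 0.36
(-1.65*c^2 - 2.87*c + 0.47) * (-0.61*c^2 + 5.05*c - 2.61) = 1.0065*c^4 - 6.5818*c^3 - 10.4737*c^2 + 9.8642*c - 1.2267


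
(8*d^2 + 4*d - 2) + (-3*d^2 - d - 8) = 5*d^2 + 3*d - 10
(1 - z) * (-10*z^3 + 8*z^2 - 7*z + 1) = 10*z^4 - 18*z^3 + 15*z^2 - 8*z + 1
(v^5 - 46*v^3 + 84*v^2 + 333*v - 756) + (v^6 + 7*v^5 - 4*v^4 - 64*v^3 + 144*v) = v^6 + 8*v^5 - 4*v^4 - 110*v^3 + 84*v^2 + 477*v - 756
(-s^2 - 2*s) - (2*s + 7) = -s^2 - 4*s - 7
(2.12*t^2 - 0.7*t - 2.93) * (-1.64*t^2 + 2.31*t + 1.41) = -3.4768*t^4 + 6.0452*t^3 + 6.1774*t^2 - 7.7553*t - 4.1313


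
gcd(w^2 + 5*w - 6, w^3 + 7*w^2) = 1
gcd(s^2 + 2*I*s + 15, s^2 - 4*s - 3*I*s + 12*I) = s - 3*I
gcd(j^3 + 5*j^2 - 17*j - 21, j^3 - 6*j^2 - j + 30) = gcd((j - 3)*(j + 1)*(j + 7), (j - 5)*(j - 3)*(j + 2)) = j - 3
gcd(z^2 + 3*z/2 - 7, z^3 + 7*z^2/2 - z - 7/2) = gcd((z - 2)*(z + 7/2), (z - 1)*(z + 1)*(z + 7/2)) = z + 7/2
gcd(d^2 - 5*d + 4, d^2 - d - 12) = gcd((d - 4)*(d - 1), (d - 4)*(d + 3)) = d - 4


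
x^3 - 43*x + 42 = (x - 6)*(x - 1)*(x + 7)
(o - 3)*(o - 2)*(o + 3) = o^3 - 2*o^2 - 9*o + 18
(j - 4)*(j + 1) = j^2 - 3*j - 4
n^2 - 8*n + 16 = (n - 4)^2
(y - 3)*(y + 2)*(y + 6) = y^3 + 5*y^2 - 12*y - 36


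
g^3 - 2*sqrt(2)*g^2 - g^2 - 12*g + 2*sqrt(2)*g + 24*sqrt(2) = (g - 4)*(g + 3)*(g - 2*sqrt(2))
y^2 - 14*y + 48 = (y - 8)*(y - 6)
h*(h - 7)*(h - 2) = h^3 - 9*h^2 + 14*h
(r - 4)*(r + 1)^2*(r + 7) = r^4 + 5*r^3 - 21*r^2 - 53*r - 28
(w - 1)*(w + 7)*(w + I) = w^3 + 6*w^2 + I*w^2 - 7*w + 6*I*w - 7*I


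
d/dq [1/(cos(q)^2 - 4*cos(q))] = 2*(cos(q) - 2)*sin(q)/((cos(q) - 4)^2*cos(q)^2)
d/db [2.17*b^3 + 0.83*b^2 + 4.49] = b*(6.51*b + 1.66)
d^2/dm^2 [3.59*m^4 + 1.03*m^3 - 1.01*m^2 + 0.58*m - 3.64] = 43.08*m^2 + 6.18*m - 2.02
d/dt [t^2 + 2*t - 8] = 2*t + 2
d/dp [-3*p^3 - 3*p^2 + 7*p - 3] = -9*p^2 - 6*p + 7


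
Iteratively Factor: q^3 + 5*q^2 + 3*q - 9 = (q - 1)*(q^2 + 6*q + 9) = (q - 1)*(q + 3)*(q + 3)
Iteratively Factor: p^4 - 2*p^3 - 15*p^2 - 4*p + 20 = (p + 2)*(p^3 - 4*p^2 - 7*p + 10) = (p - 5)*(p + 2)*(p^2 + p - 2) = (p - 5)*(p + 2)^2*(p - 1)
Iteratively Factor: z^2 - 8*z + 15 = (z - 5)*(z - 3)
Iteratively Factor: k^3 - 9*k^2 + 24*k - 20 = (k - 2)*(k^2 - 7*k + 10) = (k - 5)*(k - 2)*(k - 2)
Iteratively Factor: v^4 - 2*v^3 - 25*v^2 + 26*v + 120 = (v + 2)*(v^3 - 4*v^2 - 17*v + 60) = (v + 2)*(v + 4)*(v^2 - 8*v + 15) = (v - 3)*(v + 2)*(v + 4)*(v - 5)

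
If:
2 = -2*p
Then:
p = -1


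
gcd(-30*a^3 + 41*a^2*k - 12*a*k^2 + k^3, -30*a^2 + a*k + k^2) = 5*a - k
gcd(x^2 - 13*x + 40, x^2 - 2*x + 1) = 1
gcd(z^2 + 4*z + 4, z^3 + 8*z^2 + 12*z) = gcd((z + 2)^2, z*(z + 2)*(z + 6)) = z + 2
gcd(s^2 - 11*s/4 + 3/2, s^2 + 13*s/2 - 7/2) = 1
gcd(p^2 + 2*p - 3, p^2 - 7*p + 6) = p - 1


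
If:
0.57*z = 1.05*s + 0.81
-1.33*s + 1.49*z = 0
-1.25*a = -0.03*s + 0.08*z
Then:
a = 0.05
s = -1.50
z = -1.34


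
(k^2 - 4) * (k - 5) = k^3 - 5*k^2 - 4*k + 20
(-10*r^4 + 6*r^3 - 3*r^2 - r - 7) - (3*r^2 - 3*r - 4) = -10*r^4 + 6*r^3 - 6*r^2 + 2*r - 3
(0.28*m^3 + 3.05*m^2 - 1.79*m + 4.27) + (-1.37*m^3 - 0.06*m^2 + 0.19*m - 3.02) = -1.09*m^3 + 2.99*m^2 - 1.6*m + 1.25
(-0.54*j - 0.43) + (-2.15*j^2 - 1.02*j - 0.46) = -2.15*j^2 - 1.56*j - 0.89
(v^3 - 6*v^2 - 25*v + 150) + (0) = v^3 - 6*v^2 - 25*v + 150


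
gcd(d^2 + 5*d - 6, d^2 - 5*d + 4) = d - 1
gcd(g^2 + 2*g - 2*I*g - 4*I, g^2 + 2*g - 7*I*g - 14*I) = g + 2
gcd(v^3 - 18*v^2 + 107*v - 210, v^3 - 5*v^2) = v - 5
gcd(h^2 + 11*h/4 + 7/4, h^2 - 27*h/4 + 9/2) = 1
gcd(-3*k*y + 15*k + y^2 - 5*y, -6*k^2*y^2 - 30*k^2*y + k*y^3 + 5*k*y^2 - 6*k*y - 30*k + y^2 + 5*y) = 1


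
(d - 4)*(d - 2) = d^2 - 6*d + 8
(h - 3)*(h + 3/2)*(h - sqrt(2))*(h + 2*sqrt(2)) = h^4 - 3*h^3/2 + sqrt(2)*h^3 - 17*h^2/2 - 3*sqrt(2)*h^2/2 - 9*sqrt(2)*h/2 + 6*h + 18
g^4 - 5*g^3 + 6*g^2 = g^2*(g - 3)*(g - 2)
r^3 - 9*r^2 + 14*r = r*(r - 7)*(r - 2)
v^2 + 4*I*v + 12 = (v - 2*I)*(v + 6*I)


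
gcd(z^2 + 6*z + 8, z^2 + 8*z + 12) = z + 2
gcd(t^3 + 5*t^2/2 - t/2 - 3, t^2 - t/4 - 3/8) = 1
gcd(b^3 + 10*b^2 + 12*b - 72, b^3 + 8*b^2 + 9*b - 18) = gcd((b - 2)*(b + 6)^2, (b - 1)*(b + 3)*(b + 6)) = b + 6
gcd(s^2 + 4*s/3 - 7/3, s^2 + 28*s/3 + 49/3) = s + 7/3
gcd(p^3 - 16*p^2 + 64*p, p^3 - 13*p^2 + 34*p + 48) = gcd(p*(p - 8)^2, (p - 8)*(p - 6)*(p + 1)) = p - 8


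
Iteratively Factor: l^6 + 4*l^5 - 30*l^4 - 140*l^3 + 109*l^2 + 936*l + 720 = (l + 4)*(l^5 - 30*l^3 - 20*l^2 + 189*l + 180) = (l + 4)^2*(l^4 - 4*l^3 - 14*l^2 + 36*l + 45) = (l + 1)*(l + 4)^2*(l^3 - 5*l^2 - 9*l + 45) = (l - 5)*(l + 1)*(l + 4)^2*(l^2 - 9) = (l - 5)*(l + 1)*(l + 3)*(l + 4)^2*(l - 3)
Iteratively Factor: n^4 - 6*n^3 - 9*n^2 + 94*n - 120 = (n - 3)*(n^3 - 3*n^2 - 18*n + 40) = (n - 5)*(n - 3)*(n^2 + 2*n - 8) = (n - 5)*(n - 3)*(n - 2)*(n + 4)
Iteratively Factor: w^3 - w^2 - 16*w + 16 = (w - 4)*(w^2 + 3*w - 4) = (w - 4)*(w - 1)*(w + 4)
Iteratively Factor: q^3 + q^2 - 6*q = (q - 2)*(q^2 + 3*q) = (q - 2)*(q + 3)*(q)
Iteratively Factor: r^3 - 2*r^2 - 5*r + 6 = (r - 3)*(r^2 + r - 2) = (r - 3)*(r - 1)*(r + 2)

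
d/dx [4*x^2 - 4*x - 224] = 8*x - 4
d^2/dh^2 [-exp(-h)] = -exp(-h)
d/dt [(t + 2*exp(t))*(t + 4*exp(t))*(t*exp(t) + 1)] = (t + 1)*(t + 2*exp(t))*(t + 4*exp(t))*exp(t) + (t + 2*exp(t))*(t*exp(t) + 1)*(4*exp(t) + 1) + (t + 4*exp(t))*(t*exp(t) + 1)*(2*exp(t) + 1)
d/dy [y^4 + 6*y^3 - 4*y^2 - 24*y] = 4*y^3 + 18*y^2 - 8*y - 24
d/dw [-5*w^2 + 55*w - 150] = 55 - 10*w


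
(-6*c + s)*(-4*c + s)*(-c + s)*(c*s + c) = -24*c^4*s - 24*c^4 + 34*c^3*s^2 + 34*c^3*s - 11*c^2*s^3 - 11*c^2*s^2 + c*s^4 + c*s^3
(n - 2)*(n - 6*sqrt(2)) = n^2 - 6*sqrt(2)*n - 2*n + 12*sqrt(2)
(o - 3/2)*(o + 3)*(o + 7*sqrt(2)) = o^3 + 3*o^2/2 + 7*sqrt(2)*o^2 - 9*o/2 + 21*sqrt(2)*o/2 - 63*sqrt(2)/2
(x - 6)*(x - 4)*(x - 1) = x^3 - 11*x^2 + 34*x - 24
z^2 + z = z*(z + 1)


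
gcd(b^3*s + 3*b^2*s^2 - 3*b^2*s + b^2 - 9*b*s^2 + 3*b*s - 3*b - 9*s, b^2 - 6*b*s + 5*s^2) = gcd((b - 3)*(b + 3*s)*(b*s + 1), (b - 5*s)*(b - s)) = 1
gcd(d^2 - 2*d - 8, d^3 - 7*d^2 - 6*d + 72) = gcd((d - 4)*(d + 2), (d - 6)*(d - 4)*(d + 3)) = d - 4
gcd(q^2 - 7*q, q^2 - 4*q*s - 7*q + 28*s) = q - 7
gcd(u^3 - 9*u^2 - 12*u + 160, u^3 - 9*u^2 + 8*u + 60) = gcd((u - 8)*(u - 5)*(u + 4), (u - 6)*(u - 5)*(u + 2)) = u - 5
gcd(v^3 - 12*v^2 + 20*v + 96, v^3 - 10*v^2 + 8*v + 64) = v^2 - 6*v - 16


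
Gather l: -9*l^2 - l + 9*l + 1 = -9*l^2 + 8*l + 1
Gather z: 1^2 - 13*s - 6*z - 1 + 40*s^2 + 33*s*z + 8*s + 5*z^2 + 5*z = 40*s^2 - 5*s + 5*z^2 + z*(33*s - 1)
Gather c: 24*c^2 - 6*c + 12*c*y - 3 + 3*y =24*c^2 + c*(12*y - 6) + 3*y - 3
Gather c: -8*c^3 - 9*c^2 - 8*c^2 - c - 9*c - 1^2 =-8*c^3 - 17*c^2 - 10*c - 1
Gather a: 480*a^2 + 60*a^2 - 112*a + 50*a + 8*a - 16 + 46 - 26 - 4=540*a^2 - 54*a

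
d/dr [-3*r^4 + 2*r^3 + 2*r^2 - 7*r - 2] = -12*r^3 + 6*r^2 + 4*r - 7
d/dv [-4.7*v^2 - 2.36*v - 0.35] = -9.4*v - 2.36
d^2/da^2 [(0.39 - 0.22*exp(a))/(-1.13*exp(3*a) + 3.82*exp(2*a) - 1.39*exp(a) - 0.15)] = (1.123672*exp(6*a) - 7.330875*exp(5*a) + 20.346326*exp(4*a) - 23.305904*exp(3*a) + 7.563771*exp(2*a) - 1.693269*exp(a) + 0.086265)*exp(a)/(1.442897*exp(9*a) - 14.633274*exp(8*a) + 54.792909*exp(7*a) - 91.168807*exp(6*a) + 63.515187*exp(5*a) - 14.161656*exp(4*a) - 2.016926*exp(3*a) + 0.611595*exp(2*a) + 0.093825*exp(a) + 0.003375)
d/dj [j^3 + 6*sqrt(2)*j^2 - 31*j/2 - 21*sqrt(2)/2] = 3*j^2 + 12*sqrt(2)*j - 31/2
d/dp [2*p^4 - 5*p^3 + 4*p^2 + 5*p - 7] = 8*p^3 - 15*p^2 + 8*p + 5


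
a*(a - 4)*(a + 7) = a^3 + 3*a^2 - 28*a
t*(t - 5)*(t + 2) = t^3 - 3*t^2 - 10*t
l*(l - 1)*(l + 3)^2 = l^4 + 5*l^3 + 3*l^2 - 9*l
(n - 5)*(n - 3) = n^2 - 8*n + 15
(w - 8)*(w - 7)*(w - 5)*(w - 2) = w^4 - 22*w^3 + 171*w^2 - 542*w + 560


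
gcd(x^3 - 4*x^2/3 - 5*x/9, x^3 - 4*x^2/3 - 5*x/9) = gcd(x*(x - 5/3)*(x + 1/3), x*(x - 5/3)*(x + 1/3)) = x^3 - 4*x^2/3 - 5*x/9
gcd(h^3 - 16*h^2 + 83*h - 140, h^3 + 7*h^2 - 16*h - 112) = h - 4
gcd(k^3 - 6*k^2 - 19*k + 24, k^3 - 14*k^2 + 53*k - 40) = k^2 - 9*k + 8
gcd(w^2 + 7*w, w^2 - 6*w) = w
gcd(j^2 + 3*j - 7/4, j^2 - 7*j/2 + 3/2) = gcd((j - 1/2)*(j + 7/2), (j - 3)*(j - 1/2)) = j - 1/2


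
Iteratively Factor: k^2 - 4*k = (k)*(k - 4)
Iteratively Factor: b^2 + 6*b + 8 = (b + 2)*(b + 4)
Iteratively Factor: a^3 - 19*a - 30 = (a + 3)*(a^2 - 3*a - 10) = (a + 2)*(a + 3)*(a - 5)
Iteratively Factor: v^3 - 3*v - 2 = (v + 1)*(v^2 - v - 2) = (v + 1)^2*(v - 2)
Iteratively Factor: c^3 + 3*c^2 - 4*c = (c + 4)*(c^2 - c) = c*(c + 4)*(c - 1)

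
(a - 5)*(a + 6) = a^2 + a - 30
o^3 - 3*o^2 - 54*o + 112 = (o - 8)*(o - 2)*(o + 7)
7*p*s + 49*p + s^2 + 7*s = (7*p + s)*(s + 7)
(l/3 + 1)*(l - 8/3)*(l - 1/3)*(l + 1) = l^4/3 + l^3/3 - 73*l^2/27 - 49*l/27 + 8/9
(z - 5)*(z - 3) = z^2 - 8*z + 15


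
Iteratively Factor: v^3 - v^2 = (v)*(v^2 - v) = v^2*(v - 1)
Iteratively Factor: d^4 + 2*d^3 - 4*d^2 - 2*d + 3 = (d + 3)*(d^3 - d^2 - d + 1) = (d + 1)*(d + 3)*(d^2 - 2*d + 1) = (d - 1)*(d + 1)*(d + 3)*(d - 1)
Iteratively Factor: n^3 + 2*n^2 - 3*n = (n - 1)*(n^2 + 3*n) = n*(n - 1)*(n + 3)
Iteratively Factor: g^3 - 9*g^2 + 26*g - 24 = (g - 2)*(g^2 - 7*g + 12) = (g - 4)*(g - 2)*(g - 3)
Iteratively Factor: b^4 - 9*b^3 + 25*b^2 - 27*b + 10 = (b - 5)*(b^3 - 4*b^2 + 5*b - 2) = (b - 5)*(b - 2)*(b^2 - 2*b + 1) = (b - 5)*(b - 2)*(b - 1)*(b - 1)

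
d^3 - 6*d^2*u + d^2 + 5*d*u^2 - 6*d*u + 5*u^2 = (d + 1)*(d - 5*u)*(d - u)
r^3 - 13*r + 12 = (r - 3)*(r - 1)*(r + 4)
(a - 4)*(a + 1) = a^2 - 3*a - 4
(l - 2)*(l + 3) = l^2 + l - 6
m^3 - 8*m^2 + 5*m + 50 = (m - 5)^2*(m + 2)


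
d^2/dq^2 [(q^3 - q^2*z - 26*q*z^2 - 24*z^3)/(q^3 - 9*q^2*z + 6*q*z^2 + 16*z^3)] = 16*z*(q^3 - 15*q^2*z + 102*q*z^2 - 260*z^3)/(q^6 - 30*q^5*z + 348*q^4*z^2 - 1960*q^3*z^3 + 5568*q^2*z^4 - 7680*q*z^5 + 4096*z^6)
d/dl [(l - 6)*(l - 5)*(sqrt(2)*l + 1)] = 3*sqrt(2)*l^2 - 22*sqrt(2)*l + 2*l - 11 + 30*sqrt(2)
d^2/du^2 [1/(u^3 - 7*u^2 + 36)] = 2*(u^2*(3*u - 14)^2 + (7 - 3*u)*(u^3 - 7*u^2 + 36))/(u^3 - 7*u^2 + 36)^3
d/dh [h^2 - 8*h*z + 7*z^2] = 2*h - 8*z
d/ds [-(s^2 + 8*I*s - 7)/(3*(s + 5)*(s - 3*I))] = (s^2*(-5 + 11*I) + s*(-14 + 30*I) - 155 + 21*I)/(3*s^4 + s^3*(30 - 18*I) + s^2*(48 - 180*I) + s*(-270 - 450*I) - 675)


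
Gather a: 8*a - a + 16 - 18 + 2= 7*a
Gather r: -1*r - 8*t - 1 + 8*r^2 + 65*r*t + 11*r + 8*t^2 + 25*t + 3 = 8*r^2 + r*(65*t + 10) + 8*t^2 + 17*t + 2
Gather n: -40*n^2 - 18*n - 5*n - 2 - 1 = -40*n^2 - 23*n - 3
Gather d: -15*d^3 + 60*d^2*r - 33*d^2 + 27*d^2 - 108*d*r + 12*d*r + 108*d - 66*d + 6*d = -15*d^3 + d^2*(60*r - 6) + d*(48 - 96*r)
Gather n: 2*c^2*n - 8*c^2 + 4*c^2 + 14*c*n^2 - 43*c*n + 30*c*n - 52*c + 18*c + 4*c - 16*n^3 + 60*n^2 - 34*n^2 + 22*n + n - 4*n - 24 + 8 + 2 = -4*c^2 - 30*c - 16*n^3 + n^2*(14*c + 26) + n*(2*c^2 - 13*c + 19) - 14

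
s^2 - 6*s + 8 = (s - 4)*(s - 2)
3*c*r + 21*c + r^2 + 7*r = (3*c + r)*(r + 7)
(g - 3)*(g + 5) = g^2 + 2*g - 15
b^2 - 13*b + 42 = (b - 7)*(b - 6)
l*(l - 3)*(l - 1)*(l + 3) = l^4 - l^3 - 9*l^2 + 9*l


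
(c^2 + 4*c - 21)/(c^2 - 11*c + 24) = (c + 7)/(c - 8)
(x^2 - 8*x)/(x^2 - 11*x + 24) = x/(x - 3)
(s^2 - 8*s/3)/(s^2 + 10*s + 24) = s*(3*s - 8)/(3*(s^2 + 10*s + 24))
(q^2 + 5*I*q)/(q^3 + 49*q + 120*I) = q/(q^2 - 5*I*q + 24)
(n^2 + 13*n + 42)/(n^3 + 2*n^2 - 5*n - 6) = (n^2 + 13*n + 42)/(n^3 + 2*n^2 - 5*n - 6)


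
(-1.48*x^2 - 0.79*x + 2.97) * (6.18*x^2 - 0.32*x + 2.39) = -9.1464*x^4 - 4.4086*x^3 + 15.0702*x^2 - 2.8385*x + 7.0983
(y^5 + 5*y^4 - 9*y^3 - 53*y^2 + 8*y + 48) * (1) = y^5 + 5*y^4 - 9*y^3 - 53*y^2 + 8*y + 48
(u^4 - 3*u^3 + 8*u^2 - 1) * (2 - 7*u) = -7*u^5 + 23*u^4 - 62*u^3 + 16*u^2 + 7*u - 2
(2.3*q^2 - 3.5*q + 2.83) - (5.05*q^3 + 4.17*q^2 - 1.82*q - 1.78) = -5.05*q^3 - 1.87*q^2 - 1.68*q + 4.61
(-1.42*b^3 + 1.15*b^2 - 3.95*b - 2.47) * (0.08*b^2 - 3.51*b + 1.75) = -0.1136*b^5 + 5.0762*b^4 - 6.8375*b^3 + 15.6794*b^2 + 1.7572*b - 4.3225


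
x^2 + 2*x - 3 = (x - 1)*(x + 3)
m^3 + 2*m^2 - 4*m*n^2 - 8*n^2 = (m + 2)*(m - 2*n)*(m + 2*n)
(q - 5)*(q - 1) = q^2 - 6*q + 5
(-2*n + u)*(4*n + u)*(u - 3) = -8*n^2*u + 24*n^2 + 2*n*u^2 - 6*n*u + u^3 - 3*u^2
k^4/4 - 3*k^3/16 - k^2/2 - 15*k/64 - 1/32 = (k/2 + 1/4)^2*(k - 2)*(k + 1/4)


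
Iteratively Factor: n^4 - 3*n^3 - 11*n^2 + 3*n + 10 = (n - 1)*(n^3 - 2*n^2 - 13*n - 10) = (n - 1)*(n + 2)*(n^2 - 4*n - 5) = (n - 5)*(n - 1)*(n + 2)*(n + 1)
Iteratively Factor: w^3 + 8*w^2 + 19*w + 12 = (w + 4)*(w^2 + 4*w + 3) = (w + 1)*(w + 4)*(w + 3)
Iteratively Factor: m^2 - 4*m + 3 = (m - 1)*(m - 3)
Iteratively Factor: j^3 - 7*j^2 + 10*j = (j - 2)*(j^2 - 5*j) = j*(j - 2)*(j - 5)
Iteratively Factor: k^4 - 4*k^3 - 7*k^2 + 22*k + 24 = (k - 3)*(k^3 - k^2 - 10*k - 8) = (k - 3)*(k + 2)*(k^2 - 3*k - 4) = (k - 4)*(k - 3)*(k + 2)*(k + 1)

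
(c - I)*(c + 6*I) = c^2 + 5*I*c + 6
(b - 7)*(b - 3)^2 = b^3 - 13*b^2 + 51*b - 63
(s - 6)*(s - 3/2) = s^2 - 15*s/2 + 9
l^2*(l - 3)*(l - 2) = l^4 - 5*l^3 + 6*l^2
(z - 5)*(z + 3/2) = z^2 - 7*z/2 - 15/2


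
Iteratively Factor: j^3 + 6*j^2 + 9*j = (j + 3)*(j^2 + 3*j) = j*(j + 3)*(j + 3)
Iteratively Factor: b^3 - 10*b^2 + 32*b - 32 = (b - 4)*(b^2 - 6*b + 8) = (b - 4)*(b - 2)*(b - 4)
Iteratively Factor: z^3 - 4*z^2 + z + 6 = (z + 1)*(z^2 - 5*z + 6) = (z - 2)*(z + 1)*(z - 3)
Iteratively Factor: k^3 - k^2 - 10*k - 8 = (k + 1)*(k^2 - 2*k - 8) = (k - 4)*(k + 1)*(k + 2)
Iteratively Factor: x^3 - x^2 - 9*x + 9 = (x - 3)*(x^2 + 2*x - 3) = (x - 3)*(x - 1)*(x + 3)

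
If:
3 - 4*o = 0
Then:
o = 3/4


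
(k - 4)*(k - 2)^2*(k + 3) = k^4 - 5*k^3 - 4*k^2 + 44*k - 48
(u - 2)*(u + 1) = u^2 - u - 2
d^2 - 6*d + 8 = (d - 4)*(d - 2)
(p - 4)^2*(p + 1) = p^3 - 7*p^2 + 8*p + 16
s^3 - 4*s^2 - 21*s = s*(s - 7)*(s + 3)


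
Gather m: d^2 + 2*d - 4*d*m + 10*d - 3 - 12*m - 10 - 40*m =d^2 + 12*d + m*(-4*d - 52) - 13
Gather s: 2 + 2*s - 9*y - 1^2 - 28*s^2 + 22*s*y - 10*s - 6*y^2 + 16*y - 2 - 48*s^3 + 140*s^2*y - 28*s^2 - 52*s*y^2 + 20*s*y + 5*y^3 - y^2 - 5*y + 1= -48*s^3 + s^2*(140*y - 56) + s*(-52*y^2 + 42*y - 8) + 5*y^3 - 7*y^2 + 2*y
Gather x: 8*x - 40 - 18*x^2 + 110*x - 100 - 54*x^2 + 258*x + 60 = -72*x^2 + 376*x - 80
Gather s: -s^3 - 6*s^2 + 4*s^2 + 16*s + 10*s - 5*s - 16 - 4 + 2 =-s^3 - 2*s^2 + 21*s - 18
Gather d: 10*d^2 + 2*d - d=10*d^2 + d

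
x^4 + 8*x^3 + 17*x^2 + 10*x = x*(x + 1)*(x + 2)*(x + 5)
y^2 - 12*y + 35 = (y - 7)*(y - 5)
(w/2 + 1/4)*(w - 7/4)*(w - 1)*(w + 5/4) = w^4/2 - w^3/2 - 39*w^2/32 + 43*w/64 + 35/64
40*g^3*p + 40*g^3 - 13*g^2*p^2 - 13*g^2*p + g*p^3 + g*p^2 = (-8*g + p)*(-5*g + p)*(g*p + g)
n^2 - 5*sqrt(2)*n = n*(n - 5*sqrt(2))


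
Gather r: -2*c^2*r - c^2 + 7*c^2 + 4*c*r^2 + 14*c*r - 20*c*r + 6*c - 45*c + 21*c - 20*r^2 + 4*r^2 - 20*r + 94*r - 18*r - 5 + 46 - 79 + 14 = 6*c^2 - 18*c + r^2*(4*c - 16) + r*(-2*c^2 - 6*c + 56) - 24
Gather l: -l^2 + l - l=-l^2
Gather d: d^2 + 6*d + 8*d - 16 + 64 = d^2 + 14*d + 48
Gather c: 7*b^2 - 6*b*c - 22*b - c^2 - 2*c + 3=7*b^2 - 22*b - c^2 + c*(-6*b - 2) + 3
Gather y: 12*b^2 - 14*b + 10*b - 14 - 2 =12*b^2 - 4*b - 16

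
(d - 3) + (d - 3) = 2*d - 6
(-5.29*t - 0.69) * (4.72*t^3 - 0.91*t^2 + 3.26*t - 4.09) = -24.9688*t^4 + 1.5571*t^3 - 16.6175*t^2 + 19.3867*t + 2.8221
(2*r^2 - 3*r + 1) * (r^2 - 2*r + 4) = 2*r^4 - 7*r^3 + 15*r^2 - 14*r + 4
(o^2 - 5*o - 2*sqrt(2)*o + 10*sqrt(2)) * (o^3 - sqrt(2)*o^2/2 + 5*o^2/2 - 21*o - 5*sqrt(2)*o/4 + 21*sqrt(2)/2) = o^5 - 5*sqrt(2)*o^4/2 - 5*o^4/2 - 63*o^3/2 + 25*sqrt(2)*o^3/4 + 100*o^2 + 335*sqrt(2)*o^2/4 - 525*sqrt(2)*o/2 - 67*o + 210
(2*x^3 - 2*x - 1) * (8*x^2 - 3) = 16*x^5 - 22*x^3 - 8*x^2 + 6*x + 3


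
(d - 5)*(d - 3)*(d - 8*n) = d^3 - 8*d^2*n - 8*d^2 + 64*d*n + 15*d - 120*n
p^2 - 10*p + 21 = (p - 7)*(p - 3)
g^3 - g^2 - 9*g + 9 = (g - 3)*(g - 1)*(g + 3)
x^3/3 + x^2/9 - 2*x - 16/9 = (x/3 + 1/3)*(x - 8/3)*(x + 2)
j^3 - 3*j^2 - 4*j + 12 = (j - 3)*(j - 2)*(j + 2)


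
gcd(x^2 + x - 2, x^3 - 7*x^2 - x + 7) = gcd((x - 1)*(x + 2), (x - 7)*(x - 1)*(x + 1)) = x - 1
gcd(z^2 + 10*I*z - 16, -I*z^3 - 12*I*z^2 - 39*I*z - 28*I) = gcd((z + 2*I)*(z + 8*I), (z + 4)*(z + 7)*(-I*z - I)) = 1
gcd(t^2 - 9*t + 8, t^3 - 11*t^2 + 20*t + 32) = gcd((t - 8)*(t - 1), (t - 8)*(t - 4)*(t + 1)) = t - 8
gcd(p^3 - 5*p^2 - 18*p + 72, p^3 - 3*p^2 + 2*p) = 1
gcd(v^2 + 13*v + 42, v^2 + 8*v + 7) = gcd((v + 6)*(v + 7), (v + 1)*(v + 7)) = v + 7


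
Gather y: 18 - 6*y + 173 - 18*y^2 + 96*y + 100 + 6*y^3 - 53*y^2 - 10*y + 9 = 6*y^3 - 71*y^2 + 80*y + 300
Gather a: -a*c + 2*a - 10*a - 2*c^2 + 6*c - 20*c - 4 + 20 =a*(-c - 8) - 2*c^2 - 14*c + 16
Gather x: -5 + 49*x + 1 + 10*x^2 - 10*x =10*x^2 + 39*x - 4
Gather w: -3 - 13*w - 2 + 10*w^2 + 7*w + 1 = 10*w^2 - 6*w - 4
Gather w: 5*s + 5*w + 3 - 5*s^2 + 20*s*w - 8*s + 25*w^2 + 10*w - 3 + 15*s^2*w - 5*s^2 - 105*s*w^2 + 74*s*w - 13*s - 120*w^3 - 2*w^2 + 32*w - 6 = -10*s^2 - 16*s - 120*w^3 + w^2*(23 - 105*s) + w*(15*s^2 + 94*s + 47) - 6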